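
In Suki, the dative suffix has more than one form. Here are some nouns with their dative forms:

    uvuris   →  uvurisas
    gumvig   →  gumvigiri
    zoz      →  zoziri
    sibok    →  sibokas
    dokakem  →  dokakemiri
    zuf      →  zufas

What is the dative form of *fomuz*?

The pattern is voicing of the final consonant: -as when the stem ends in a voiceless consonant (*uvuris*, *sibok*, *zuf*); -iri when the stem ends in a voiced consonant (*gumvig*, *zoz*, *dokakem*).
*fomuz* — final consonant /z/ (voiced) → -iri → *fomuziri*.

fomuziri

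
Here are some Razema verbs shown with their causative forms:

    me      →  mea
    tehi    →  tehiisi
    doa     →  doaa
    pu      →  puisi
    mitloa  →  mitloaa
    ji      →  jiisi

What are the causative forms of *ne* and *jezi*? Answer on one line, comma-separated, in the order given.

nea, jeziisi

Looking at the last vowel of each stem: -isi when the last vowel of the stem is a high vowel (*tehi*, *pu*, *ji*); -a when the last vowel of the stem is a non-high vowel (*me*, *doa*, *mitloa*).
*ne*: last vowel = /e/, a non-high vowel → -a → *nea*.
*jezi* — last vowel /i/ (a high vowel) → -isi → *jeziisi*.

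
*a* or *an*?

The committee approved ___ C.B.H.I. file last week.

The indefinite article is chosen by the initial *sound* of the following word, not its spelling.
The initialism *C.B.H.I.* is read letter by letter; the first letter, C, is pronounced /siː/, which begins with a consonant sound.
So the article is *a*: The committee approved a C.B.H.I. file last week.

a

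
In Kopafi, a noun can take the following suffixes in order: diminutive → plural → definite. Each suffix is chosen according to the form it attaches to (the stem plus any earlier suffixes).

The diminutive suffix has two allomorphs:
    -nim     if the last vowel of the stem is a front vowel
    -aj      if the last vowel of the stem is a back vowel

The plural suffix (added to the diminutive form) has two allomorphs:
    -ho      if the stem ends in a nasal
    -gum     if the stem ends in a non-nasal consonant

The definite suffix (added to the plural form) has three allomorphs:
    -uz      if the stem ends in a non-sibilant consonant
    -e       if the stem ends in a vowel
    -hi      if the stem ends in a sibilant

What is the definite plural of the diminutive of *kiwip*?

kiwipnimhoe

*kiwip* — last vowel /i/ (a front vowel) → -nim → *kiwipnim*.
The diminutive form *kiwipnim* — final consonant /m/ (a nasal) → -ho → *kiwipnimho*.
The final sound of the plural form *kiwipnimho* is /o/, which is a vowel, so the definite suffix is -e, giving *kiwipnimhoe*.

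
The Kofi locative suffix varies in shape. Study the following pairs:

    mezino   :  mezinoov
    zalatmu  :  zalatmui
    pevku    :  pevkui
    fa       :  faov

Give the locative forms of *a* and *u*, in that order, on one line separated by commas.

The suffix is conditioned by the last vowel: -i when the last vowel of the stem is a high vowel (*zalatmu*, *pevku*); -ov when the last vowel of the stem is a non-high vowel (*mezino*, *fa*).
The last vowel of *a* is /a/, which is a non-high vowel, so the suffix is -ov, giving *aov*.
Since the last vowel of *u* is /u/ (a high vowel), it takes -i, giving *ui*.

aov, ui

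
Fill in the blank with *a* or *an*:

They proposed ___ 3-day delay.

The indefinite article is chosen by the initial *sound* of the following word, not its spelling.
The number *3* is spoken "three", beginning with /θriː/ — a consonant sound.
So the article is *a*: They proposed a 3-day delay.

a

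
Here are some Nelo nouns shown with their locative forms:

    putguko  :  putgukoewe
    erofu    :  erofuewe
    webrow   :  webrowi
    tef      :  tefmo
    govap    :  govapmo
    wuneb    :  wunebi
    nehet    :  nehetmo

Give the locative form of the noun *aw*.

Looking at the final sound of each stem: -mo when the stem ends in a voiceless consonant (*tef*, *govap*, *nehet*); -i when the stem ends in a voiced consonant (*webrow*, *wuneb*); -ewe when the stem ends in a vowel (*putguko*, *erofu*).
*aw* — final sound /w/ (a voiced consonant) → -i → *awi*.

awi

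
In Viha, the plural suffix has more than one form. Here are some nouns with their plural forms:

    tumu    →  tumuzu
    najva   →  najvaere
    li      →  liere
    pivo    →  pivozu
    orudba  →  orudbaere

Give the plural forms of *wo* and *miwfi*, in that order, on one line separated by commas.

wozu, miwfiere

The pattern is rounding harmony: -zu when the last vowel of the stem is a rounded vowel (*tumu*, *pivo*); -ere when the last vowel of the stem is an unrounded vowel (*najva*, *li*, *orudba*).
*wo*: last vowel = /o/, a rounded vowel → -zu → *wozu*.
*miwfi* — last vowel /i/ (an unrounded vowel) → -ere → *miwfiere*.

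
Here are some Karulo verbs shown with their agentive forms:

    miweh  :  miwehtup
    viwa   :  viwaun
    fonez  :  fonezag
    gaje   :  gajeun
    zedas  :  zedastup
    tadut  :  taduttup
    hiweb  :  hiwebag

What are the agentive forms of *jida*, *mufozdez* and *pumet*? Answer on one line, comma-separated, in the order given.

jidaun, mufozdezag, pumettup

Looking at the final sound of each stem: -tup when the stem ends in a voiceless consonant (*miweh*, *zedas*, *tadut*); -ag when the stem ends in a voiced consonant (*fonez*, *hiweb*); -un when the stem ends in a vowel (*viwa*, *gaje*).
*jida* — final sound /a/ (a vowel) → -un → *jidaun*.
*mufozdez* — final sound /z/ (a voiced consonant) → -ag → *mufozdezag*.
Since the final sound of *pumet* is /t/ (a voiceless consonant), it takes -tup, giving *pumettup*.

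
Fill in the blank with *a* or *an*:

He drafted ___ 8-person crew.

The indefinite article is chosen by the initial *sound* of the following word, not its spelling.
The number *8* is spoken "eight", beginning with /eɪt/ — a vowel sound.
So the article is *an*: He drafted an 8-person crew.

an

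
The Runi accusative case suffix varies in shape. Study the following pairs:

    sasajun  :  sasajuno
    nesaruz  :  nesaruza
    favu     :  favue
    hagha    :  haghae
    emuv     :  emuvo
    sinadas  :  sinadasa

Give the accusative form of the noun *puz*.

puza

The alternation tracks the final sound of the stem — -a when the stem ends in a sibilant (*nesaruz*, *sinadas*); -o when the stem ends in a non-sibilant consonant (*sasajun*, *emuv*); -e when the stem ends in a vowel (*favu*, *hagha*).
*puz* — final sound /z/ (a sibilant) → -a → *puza*.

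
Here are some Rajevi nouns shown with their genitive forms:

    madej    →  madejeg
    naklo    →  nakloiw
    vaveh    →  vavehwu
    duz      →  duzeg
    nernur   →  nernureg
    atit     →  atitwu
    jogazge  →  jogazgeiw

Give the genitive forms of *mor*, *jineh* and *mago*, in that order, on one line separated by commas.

moreg, jinehwu, magoiw

The suffix is conditioned by the final sound: -wu when the stem ends in a voiceless consonant (*vaveh*, *atit*); -eg when the stem ends in a voiced consonant (*madej*, *duz*, *nernur*); -iw when the stem ends in a vowel (*naklo*, *jogazge*).
*mor*: final sound = /r/, a voiced consonant → -eg → *moreg*.
*jineh* — final sound /h/ (a voiceless consonant) → -wu → *jinehwu*.
The final sound of *mago* is /o/, which is a vowel, so the suffix is -iw, giving *magoiw*.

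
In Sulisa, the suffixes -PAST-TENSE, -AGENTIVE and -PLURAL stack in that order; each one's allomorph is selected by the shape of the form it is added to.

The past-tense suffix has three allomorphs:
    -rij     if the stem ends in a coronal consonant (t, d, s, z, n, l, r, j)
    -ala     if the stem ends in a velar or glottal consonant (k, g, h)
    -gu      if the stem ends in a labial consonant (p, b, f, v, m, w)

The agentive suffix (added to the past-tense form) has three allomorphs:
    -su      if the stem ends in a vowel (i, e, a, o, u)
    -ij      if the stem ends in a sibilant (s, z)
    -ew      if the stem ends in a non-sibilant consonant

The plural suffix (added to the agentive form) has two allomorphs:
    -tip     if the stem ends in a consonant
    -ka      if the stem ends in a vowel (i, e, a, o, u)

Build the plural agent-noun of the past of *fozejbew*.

The final consonant of *fozejbew* is /w/, which is labial, so the past-tense suffix is -gu, giving *fozejbewgu*.
The past-tense form *fozejbewgu*: final sound = /u/, a vowel → -su → *fozejbewgusu*.
The agentive form *fozejbewgusu* — final sound /u/ (a vowel) → -ka → *fozejbewgusuka*.

fozejbewgusuka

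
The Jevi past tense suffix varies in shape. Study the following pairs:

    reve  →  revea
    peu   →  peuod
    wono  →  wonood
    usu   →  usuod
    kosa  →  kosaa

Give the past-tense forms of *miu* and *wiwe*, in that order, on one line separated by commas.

miuod, wiwea

The suffix is conditioned by the last vowel: -od when the last vowel of the stem is a rounded vowel (*peu*, *wono*, *usu*); -a when the last vowel of the stem is an unrounded vowel (*reve*, *kosa*).
*miu* — last vowel /u/ (a rounded vowel) → -od → *miuod*.
*wiwe*: last vowel = /e/, an unrounded vowel → -a → *wiwea*.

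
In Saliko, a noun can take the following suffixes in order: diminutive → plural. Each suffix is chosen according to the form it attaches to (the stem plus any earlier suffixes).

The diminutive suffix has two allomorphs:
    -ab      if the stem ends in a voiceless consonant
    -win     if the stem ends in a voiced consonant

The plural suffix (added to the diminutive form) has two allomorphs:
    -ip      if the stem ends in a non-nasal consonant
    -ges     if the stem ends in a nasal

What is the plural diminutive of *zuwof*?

zuwofabip

*zuwof* — final consonant /f/ (voiceless) → -ab → *zuwofab*.
The final consonant of the diminutive form *zuwofab* is /b/, which is non-nasal, so the plural suffix is -ip, giving *zuwofabip*.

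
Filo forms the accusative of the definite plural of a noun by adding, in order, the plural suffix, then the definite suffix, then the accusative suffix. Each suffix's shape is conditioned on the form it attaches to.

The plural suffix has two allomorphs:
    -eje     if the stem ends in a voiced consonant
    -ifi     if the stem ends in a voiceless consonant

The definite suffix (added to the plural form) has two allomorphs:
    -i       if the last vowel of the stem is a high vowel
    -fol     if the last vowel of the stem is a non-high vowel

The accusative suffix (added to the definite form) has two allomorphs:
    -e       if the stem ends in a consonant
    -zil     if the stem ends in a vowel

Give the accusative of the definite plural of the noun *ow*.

owejefole

Since the final consonant of *ow* is /w/ (voiced), it takes -eje, giving *oweje*.
The last vowel of the plural form *oweje* is /e/, which is a non-high vowel, so the definite suffix is -fol, giving *owejefol*.
The definite form *owejefol*: final sound = /l/, a consonant → -e → *owejefole*.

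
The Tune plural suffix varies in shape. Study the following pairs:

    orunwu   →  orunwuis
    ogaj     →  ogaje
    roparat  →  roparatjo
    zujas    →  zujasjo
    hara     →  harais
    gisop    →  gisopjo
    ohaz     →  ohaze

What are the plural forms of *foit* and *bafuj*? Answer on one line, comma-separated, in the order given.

The pattern is voicing of the final sound: -jo when the stem ends in a voiceless consonant (*roparat*, *zujas*, *gisop*); -e when the stem ends in a voiced consonant (*ogaj*, *ohaz*); -is when the stem ends in a vowel (*orunwu*, *hara*).
*foit*: final sound = /t/, a voiceless consonant → -jo → *foitjo*.
*bafuj* — final sound /j/ (a voiced consonant) → -e → *bafuje*.

foitjo, bafuje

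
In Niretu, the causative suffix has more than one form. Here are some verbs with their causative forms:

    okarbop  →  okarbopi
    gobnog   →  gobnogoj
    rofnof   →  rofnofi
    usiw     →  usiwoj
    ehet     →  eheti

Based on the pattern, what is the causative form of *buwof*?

The suffix is conditioned by the final consonant: -i when the stem ends in a voiceless consonant (*okarbop*, *rofnof*, *ehet*); -oj when the stem ends in a voiced consonant (*gobnog*, *usiw*).
*buwof* — final consonant /f/ (voiceless) → -i → *buwofi*.

buwofi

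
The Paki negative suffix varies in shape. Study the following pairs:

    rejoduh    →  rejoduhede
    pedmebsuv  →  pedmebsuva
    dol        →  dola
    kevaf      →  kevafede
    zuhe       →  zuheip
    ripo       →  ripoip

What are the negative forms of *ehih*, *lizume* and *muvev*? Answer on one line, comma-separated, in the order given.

ehihede, lizumeip, muveva

The pattern is voicing of the final sound: -ede when the stem ends in a voiceless consonant (*rejoduh*, *kevaf*); -a when the stem ends in a voiced consonant (*pedmebsuv*, *dol*); -ip when the stem ends in a vowel (*zuhe*, *ripo*).
*ehih* — final sound /h/ (a voiceless consonant) → -ede → *ehihede*.
Since the final sound of *lizume* is /e/ (a vowel), it takes -ip, giving *lizumeip*.
The final sound of *muvev* is /v/, which is a voiced consonant, so the suffix is -a, giving *muveva*.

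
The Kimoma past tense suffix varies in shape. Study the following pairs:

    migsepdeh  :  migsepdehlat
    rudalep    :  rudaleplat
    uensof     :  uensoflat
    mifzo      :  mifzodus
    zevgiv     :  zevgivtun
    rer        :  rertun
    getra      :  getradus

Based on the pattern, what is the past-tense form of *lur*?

lurtun

The pattern is voicing of the final sound: -lat when the stem ends in a voiceless consonant (*migsepdeh*, *rudalep*, *uensof*); -tun when the stem ends in a voiced consonant (*zevgiv*, *rer*); -dus when the stem ends in a vowel (*mifzo*, *getra*).
The final sound of *lur* is /r/, which is a voiced consonant, so the suffix is -tun, giving *lurtun*.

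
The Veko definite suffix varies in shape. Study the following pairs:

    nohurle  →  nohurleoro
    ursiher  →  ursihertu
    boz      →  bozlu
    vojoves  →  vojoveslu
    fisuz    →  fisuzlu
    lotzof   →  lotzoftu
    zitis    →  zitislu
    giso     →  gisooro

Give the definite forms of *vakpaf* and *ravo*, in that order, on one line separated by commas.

The alternation tracks the final sound of the stem — -lu when the stem ends in a sibilant (*boz*, *vojoves*, *fisuz*, *zitis*); -tu when the stem ends in a non-sibilant consonant (*ursiher*, *lotzof*); -oro when the stem ends in a vowel (*nohurle*, *giso*).
*vakpaf*: final sound = /f/, a non-sibilant consonant → -tu → *vakpaftu*.
The final sound of *ravo* is /o/, which is a vowel, so the suffix is -oro, giving *ravooro*.

vakpaftu, ravooro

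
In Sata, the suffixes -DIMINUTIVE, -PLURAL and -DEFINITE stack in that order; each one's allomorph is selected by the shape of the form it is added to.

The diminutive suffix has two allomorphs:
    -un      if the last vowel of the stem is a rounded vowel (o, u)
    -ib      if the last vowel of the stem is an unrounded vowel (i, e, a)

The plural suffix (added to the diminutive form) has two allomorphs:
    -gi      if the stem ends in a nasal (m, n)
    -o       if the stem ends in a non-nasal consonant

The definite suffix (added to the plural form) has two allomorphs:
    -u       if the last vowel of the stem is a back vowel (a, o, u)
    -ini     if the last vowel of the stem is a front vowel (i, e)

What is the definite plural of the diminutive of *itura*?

Since the last vowel of *itura* is /a/ (an unrounded vowel), it takes -ib, giving *ituraib*.
Since the final consonant of the diminutive form *ituraib* is /b/ (non-nasal), it takes -o, giving *ituraibo*.
The last vowel of the plural form *ituraibo* is /o/, which is a back vowel, so the definite suffix is -u, giving *ituraibou*.

ituraibou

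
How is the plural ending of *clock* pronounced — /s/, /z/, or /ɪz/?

The stem *clock* ends in a voiceless non-sibilant consonant.
The plural suffix surfaces as /ɪz/ after sibilants, /s/ after other voiceless consonants, and /z/ after other voiced sounds.
So the plural -s on *clock* is pronounced /s/.

/s/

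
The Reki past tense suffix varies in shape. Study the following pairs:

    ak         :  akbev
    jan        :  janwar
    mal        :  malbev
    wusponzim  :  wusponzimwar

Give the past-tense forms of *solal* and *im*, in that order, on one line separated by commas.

Looking at the final consonant of each stem: -war when the stem ends in a nasal (*jan*, *wusponzim*); -bev when the stem ends in a non-nasal consonant (*ak*, *mal*).
*solal* — final consonant /l/ (non-nasal) → -bev → *solalbev*.
Since the final consonant of *im* is /m/ (a nasal), it takes -war, giving *imwar*.

solalbev, imwar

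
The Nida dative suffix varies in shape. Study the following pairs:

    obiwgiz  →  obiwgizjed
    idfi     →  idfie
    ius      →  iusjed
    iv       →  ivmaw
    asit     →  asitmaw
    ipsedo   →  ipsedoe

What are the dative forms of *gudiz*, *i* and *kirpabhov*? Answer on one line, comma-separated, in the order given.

The pattern is sibilance of the final sound: -jed when the stem ends in a sibilant (*obiwgiz*, *ius*); -maw when the stem ends in a non-sibilant consonant (*iv*, *asit*); -e when the stem ends in a vowel (*idfi*, *ipsedo*).
Since the final sound of *gudiz* is /z/ (a sibilant), it takes -jed, giving *gudizjed*.
*i*: final sound = /i/, a vowel → -e → *ie*.
The final sound of *kirpabhov* is /v/, which is a non-sibilant consonant, so the suffix is -maw, giving *kirpabhovmaw*.

gudizjed, ie, kirpabhovmaw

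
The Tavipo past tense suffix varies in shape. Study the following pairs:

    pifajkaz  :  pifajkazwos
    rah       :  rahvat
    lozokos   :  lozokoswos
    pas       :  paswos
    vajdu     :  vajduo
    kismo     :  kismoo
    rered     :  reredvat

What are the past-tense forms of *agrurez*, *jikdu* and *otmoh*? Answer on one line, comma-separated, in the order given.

The pattern is sibilance of the final sound: -wos when the stem ends in a sibilant (*pifajkaz*, *lozokos*, *pas*); -vat when the stem ends in a non-sibilant consonant (*rah*, *rered*); -o when the stem ends in a vowel (*vajdu*, *kismo*).
The final sound of *agrurez* is /z/, which is a sibilant, so the suffix is -wos, giving *agrurezwos*.
Since the final sound of *jikdu* is /u/ (a vowel), it takes -o, giving *jikduo*.
Since the final sound of *otmoh* is /h/ (a non-sibilant consonant), it takes -vat, giving *otmohvat*.

agrurezwos, jikduo, otmohvat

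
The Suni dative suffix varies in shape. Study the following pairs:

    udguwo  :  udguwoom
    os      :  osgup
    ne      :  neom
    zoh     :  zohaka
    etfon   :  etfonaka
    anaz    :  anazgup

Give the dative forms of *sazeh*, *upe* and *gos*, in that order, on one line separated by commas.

sazehaka, upeom, gosgup

Looking at the final sound of each stem: -gup when the stem ends in a sibilant (*os*, *anaz*); -aka when the stem ends in a non-sibilant consonant (*zoh*, *etfon*); -om when the stem ends in a vowel (*udguwo*, *ne*).
*sazeh*: final sound = /h/, a non-sibilant consonant → -aka → *sazehaka*.
Since the final sound of *upe* is /e/ (a vowel), it takes -om, giving *upeom*.
Since the final sound of *gos* is /s/ (a sibilant), it takes -gup, giving *gosgup*.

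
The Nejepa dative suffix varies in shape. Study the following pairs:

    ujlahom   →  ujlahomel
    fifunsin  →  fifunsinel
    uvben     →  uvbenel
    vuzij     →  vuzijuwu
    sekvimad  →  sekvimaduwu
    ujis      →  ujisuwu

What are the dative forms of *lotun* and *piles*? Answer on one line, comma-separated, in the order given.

lotunel, pilesuwu

Looking at the final consonant of each stem: -el when the stem ends in a nasal (*ujlahom*, *fifunsin*, *uvben*); -uwu when the stem ends in a non-nasal consonant (*vuzij*, *sekvimad*, *ujis*).
*lotun* — final consonant /n/ (a nasal) → -el → *lotunel*.
*piles* — final consonant /s/ (non-nasal) → -uwu → *pilesuwu*.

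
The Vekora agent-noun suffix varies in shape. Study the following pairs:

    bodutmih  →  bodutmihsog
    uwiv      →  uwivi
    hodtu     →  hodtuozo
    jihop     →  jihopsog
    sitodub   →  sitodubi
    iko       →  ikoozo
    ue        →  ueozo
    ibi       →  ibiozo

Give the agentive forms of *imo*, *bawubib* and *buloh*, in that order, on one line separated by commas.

The suffix is conditioned by the final sound: -sog when the stem ends in a voiceless consonant (*bodutmih*, *jihop*); -i when the stem ends in a voiced consonant (*uwiv*, *sitodub*); -ozo when the stem ends in a vowel (*hodtu*, *iko*, *ue*, *ibi*).
*imo*: final sound = /o/, a vowel → -ozo → *imoozo*.
The final sound of *bawubib* is /b/, which is a voiced consonant, so the suffix is -i, giving *bawubibi*.
The final sound of *buloh* is /h/, which is a voiceless consonant, so the suffix is -sog, giving *bulohsog*.

imoozo, bawubibi, bulohsog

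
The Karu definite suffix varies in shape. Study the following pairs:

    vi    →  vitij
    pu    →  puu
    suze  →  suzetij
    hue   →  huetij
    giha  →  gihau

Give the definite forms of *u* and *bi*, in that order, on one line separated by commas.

Looking at the last vowel of each stem: -tij when the last vowel of the stem is a front vowel (*vi*, *suze*, *hue*); -u when the last vowel of the stem is a back vowel (*pu*, *giha*).
Since the last vowel of *u* is /u/ (a back vowel), it takes -u, giving *uu*.
The last vowel of *bi* is /i/, which is a front vowel, so the suffix is -tij, giving *bitij*.

uu, bitij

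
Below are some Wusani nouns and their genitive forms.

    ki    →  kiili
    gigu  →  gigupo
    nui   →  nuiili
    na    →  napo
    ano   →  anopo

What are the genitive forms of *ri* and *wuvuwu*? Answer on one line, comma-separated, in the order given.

The suffix is conditioned by the last vowel: -ili when the last vowel of the stem is a front vowel (*ki*, *nui*); -po when the last vowel of the stem is a back vowel (*gigu*, *na*, *ano*).
*ri* — last vowel /i/ (a front vowel) → -ili → *riili*.
The last vowel of *wuvuwu* is /u/, which is a back vowel, so the suffix is -po, giving *wuvuwupo*.

riili, wuvuwupo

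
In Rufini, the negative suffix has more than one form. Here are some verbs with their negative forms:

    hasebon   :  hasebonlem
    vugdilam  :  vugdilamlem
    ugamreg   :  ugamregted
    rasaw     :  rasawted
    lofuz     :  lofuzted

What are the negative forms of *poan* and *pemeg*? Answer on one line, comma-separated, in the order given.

poanlem, pemegted

The pattern is nasality of the final consonant: -lem when the stem ends in a nasal (*hasebon*, *vugdilam*); -ted when the stem ends in a non-nasal consonant (*ugamreg*, *rasaw*, *lofuz*).
Since the final consonant of *poan* is /n/ (a nasal), it takes -lem, giving *poanlem*.
*pemeg* — final consonant /g/ (non-nasal) → -ted → *pemegted*.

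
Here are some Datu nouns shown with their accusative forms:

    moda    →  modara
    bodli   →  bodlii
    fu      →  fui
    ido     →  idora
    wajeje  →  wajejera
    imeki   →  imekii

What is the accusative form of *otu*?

otui

The suffix is conditioned by the last vowel: -i when the last vowel of the stem is a high vowel (*bodli*, *fu*, *imeki*); -ra when the last vowel of the stem is a non-high vowel (*moda*, *ido*, *wajeje*).
Since the last vowel of *otu* is /u/ (a high vowel), it takes -i, giving *otui*.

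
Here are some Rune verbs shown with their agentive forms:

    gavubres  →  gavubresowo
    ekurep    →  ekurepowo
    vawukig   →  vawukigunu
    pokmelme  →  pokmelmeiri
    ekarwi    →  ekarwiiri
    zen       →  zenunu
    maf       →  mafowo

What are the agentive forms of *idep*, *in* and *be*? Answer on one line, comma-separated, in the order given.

idepowo, inunu, beiri

Looking at the final sound of each stem: -owo when the stem ends in a voiceless consonant (*gavubres*, *ekurep*, *maf*); -unu when the stem ends in a voiced consonant (*vawukig*, *zen*); -iri when the stem ends in a vowel (*pokmelme*, *ekarwi*).
*idep*: final sound = /p/, a voiceless consonant → -owo → *idepowo*.
*in* — final sound /n/ (a voiced consonant) → -unu → *inunu*.
Since the final sound of *be* is /e/ (a vowel), it takes -iri, giving *beiri*.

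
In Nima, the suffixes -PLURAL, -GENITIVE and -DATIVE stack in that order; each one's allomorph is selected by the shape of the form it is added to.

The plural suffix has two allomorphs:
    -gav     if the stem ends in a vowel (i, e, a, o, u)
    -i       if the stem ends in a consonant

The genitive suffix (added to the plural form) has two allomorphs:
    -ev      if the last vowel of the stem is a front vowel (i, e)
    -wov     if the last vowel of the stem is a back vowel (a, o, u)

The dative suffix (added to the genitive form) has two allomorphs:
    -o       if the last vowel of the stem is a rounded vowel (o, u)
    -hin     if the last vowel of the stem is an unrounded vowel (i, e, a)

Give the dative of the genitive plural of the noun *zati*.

zatigavwovo

*zati* — final sound /i/ (a vowel) → -gav → *zatigav*.
The last vowel of the plural form *zatigav* is /a/, which is a back vowel, so the genitive suffix is -wov, giving *zatigavwov*.
The last vowel of the genitive form *zatigavwov* is /o/, which is a rounded vowel, so the dative suffix is -o, giving *zatigavwovo*.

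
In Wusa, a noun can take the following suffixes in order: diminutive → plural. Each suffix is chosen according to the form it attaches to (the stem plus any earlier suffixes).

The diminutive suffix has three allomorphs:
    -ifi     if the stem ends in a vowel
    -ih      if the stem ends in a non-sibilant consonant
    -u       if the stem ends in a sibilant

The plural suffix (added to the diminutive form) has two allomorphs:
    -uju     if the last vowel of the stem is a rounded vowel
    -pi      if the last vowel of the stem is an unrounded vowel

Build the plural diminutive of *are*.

areifipi

Since the final sound of *are* is /e/ (a vowel), it takes -ifi, giving *areifi*.
The diminutive form *areifi*: last vowel = /i/, an unrounded vowel → -pi → *areifipi*.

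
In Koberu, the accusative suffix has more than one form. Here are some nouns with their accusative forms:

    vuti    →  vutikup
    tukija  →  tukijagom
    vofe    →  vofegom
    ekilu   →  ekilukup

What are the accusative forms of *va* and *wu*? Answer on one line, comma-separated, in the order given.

The suffix is conditioned by the last vowel: -kup when the last vowel of the stem is a high vowel (*vuti*, *ekilu*); -gom when the last vowel of the stem is a non-high vowel (*tukija*, *vofe*).
*va* — last vowel /a/ (a non-high vowel) → -gom → *vagom*.
Since the last vowel of *wu* is /u/ (a high vowel), it takes -kup, giving *wukup*.

vagom, wukup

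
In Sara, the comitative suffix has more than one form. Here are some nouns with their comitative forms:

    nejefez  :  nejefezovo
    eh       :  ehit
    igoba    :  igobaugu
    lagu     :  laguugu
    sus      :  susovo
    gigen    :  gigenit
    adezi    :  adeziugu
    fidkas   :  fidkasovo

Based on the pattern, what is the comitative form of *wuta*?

Looking at the final sound of each stem: -ovo when the stem ends in a sibilant (*nejefez*, *sus*, *fidkas*); -it when the stem ends in a non-sibilant consonant (*eh*, *gigen*); -ugu when the stem ends in a vowel (*igoba*, *lagu*, *adezi*).
Since the final sound of *wuta* is /a/ (a vowel), it takes -ugu, giving *wutaugu*.

wutaugu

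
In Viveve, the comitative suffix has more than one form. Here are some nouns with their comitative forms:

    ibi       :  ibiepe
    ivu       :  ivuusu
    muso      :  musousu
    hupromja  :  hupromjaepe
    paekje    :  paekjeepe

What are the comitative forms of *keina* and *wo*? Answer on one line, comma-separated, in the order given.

keinaepe, wousu

Looking at the last vowel of each stem: -usu when the last vowel of the stem is a rounded vowel (*ivu*, *muso*); -epe when the last vowel of the stem is an unrounded vowel (*ibi*, *hupromja*, *paekje*).
Since the last vowel of *keina* is /a/ (an unrounded vowel), it takes -epe, giving *keinaepe*.
*wo*: last vowel = /o/, a rounded vowel → -usu → *wousu*.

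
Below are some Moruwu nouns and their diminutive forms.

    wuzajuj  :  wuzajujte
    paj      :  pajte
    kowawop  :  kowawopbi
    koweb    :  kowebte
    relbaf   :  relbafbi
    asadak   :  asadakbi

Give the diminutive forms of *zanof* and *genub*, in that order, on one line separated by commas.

The pattern is voicing of the final consonant: -bi when the stem ends in a voiceless consonant (*kowawop*, *relbaf*, *asadak*); -te when the stem ends in a voiced consonant (*wuzajuj*, *paj*, *koweb*).
*zanof* — final consonant /f/ (voiceless) → -bi → *zanofbi*.
Since the final consonant of *genub* is /b/ (voiced), it takes -te, giving *genubte*.

zanofbi, genubte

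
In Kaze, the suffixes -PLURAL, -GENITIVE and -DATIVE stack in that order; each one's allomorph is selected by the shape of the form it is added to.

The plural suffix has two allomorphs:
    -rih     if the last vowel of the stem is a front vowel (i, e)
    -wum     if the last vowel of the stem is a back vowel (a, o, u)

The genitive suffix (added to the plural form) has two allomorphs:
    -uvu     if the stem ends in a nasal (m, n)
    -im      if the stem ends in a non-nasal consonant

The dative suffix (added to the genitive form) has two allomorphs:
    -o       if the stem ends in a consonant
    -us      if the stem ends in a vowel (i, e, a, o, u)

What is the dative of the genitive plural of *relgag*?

relgagwumuvuus

The last vowel of *relgag* is /a/, which is a back vowel, so the plural suffix is -wum, giving *relgagwum*.
The plural form *relgagwum*: final consonant = /m/, a nasal → -uvu → *relgagwumuvu*.
Since the final sound of the genitive form *relgagwumuvu* is /u/ (a vowel), it takes -us, giving *relgagwumuvuus*.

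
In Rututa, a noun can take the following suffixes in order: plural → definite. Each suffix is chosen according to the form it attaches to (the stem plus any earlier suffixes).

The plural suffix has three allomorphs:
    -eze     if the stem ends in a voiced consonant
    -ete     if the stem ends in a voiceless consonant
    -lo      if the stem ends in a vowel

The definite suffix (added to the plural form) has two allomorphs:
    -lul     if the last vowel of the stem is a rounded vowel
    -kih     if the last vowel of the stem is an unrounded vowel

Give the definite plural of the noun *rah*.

The final sound of *rah* is /h/, which is a voiceless consonant, so the plural suffix is -ete, giving *rahete*.
The plural form *rahete*: last vowel = /e/, an unrounded vowel → -kih → *rahetekih*.

rahetekih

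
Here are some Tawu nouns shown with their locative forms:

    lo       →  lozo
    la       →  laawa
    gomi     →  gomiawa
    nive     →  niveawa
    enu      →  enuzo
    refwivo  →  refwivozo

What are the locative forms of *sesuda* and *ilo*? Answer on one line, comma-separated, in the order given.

The pattern is rounding harmony: -zo when the last vowel of the stem is a rounded vowel (*lo*, *enu*, *refwivo*); -awa when the last vowel of the stem is an unrounded vowel (*la*, *gomi*, *nive*).
Since the last vowel of *sesuda* is /a/ (an unrounded vowel), it takes -awa, giving *sesudaawa*.
*ilo* — last vowel /o/ (a rounded vowel) → -zo → *ilozo*.

sesudaawa, ilozo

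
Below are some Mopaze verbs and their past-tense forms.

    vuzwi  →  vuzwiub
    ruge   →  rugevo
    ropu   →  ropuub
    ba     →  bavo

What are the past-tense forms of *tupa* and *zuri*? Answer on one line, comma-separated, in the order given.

The suffix is conditioned by the last vowel: -ub when the last vowel of the stem is a high vowel (*vuzwi*, *ropu*); -vo when the last vowel of the stem is a non-high vowel (*ruge*, *ba*).
The last vowel of *tupa* is /a/, which is a non-high vowel, so the suffix is -vo, giving *tupavo*.
Since the last vowel of *zuri* is /i/ (a high vowel), it takes -ub, giving *zuriub*.

tupavo, zuriub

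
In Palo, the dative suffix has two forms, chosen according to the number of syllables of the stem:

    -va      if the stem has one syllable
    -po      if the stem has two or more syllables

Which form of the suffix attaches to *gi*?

-va

*gi* has one syllable, so the suffix is -va.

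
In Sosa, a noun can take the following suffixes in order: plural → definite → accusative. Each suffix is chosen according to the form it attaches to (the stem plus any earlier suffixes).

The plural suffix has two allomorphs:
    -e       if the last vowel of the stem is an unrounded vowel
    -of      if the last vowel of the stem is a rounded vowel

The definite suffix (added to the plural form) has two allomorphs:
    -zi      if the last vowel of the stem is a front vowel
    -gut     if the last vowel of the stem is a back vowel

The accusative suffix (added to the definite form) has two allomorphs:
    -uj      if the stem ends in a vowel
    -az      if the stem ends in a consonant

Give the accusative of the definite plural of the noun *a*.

aeziuj

The last vowel of *a* is /a/, which is an unrounded vowel, so the plural suffix is -e, giving *ae*.
The last vowel of the plural form *ae* is /e/, which is a front vowel, so the definite suffix is -zi, giving *aezi*.
The definite form *aezi* — final sound /i/ (a vowel) → -uj → *aeziuj*.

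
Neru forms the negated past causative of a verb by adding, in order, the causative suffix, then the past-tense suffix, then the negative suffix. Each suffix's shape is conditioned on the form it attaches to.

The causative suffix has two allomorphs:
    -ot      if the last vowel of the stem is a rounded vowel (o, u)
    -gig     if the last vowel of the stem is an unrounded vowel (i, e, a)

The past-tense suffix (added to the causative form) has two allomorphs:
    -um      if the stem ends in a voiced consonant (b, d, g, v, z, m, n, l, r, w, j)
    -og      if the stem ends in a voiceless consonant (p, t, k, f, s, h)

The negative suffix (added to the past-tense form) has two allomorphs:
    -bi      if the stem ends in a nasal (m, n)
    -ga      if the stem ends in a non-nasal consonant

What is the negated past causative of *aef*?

The last vowel of *aef* is /e/, which is an unrounded vowel, so the causative suffix is -gig, giving *aefgig*.
Since the final consonant of the causative form *aefgig* is /g/ (voiced), it takes -um, giving *aefgigum*.
The past-tense form *aefgigum* — final consonant /m/ (a nasal) → -bi → *aefgigumbi*.

aefgigumbi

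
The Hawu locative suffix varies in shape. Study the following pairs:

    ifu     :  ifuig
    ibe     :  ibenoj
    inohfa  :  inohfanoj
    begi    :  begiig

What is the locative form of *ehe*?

ehenoj

The pattern is height harmony: -ig when the last vowel of the stem is a high vowel (*ifu*, *begi*); -noj when the last vowel of the stem is a non-high vowel (*ibe*, *inohfa*).
*ehe* — last vowel /e/ (a non-high vowel) → -noj → *ehenoj*.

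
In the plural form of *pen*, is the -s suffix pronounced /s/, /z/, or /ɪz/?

/z/

The stem *pen* ends in a voiced non-sibilant sound.
The plural suffix surfaces as /ɪz/ after sibilants, /s/ after other voiceless consonants, and /z/ after other voiced sounds.
So the plural -s on *pen* is pronounced /z/.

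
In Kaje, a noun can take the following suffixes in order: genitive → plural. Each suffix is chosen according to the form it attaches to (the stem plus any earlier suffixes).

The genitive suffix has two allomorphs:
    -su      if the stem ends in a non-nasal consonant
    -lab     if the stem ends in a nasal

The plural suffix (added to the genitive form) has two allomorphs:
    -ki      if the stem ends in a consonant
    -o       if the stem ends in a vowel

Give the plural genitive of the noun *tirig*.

tirigsuo

The final consonant of *tirig* is /g/, which is non-nasal, so the genitive suffix is -su, giving *tirigsu*.
Since the final sound of the genitive form *tirigsu* is /u/ (a vowel), it takes -o, giving *tirigsuo*.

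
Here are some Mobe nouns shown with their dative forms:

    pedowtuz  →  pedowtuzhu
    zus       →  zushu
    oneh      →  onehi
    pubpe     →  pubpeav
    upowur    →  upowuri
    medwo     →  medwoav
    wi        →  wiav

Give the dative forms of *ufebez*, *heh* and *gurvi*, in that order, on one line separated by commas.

Looking at the final sound of each stem: -hu when the stem ends in a sibilant (*pedowtuz*, *zus*); -i when the stem ends in a non-sibilant consonant (*oneh*, *upowur*); -av when the stem ends in a vowel (*pubpe*, *medwo*, *wi*).
*ufebez*: final sound = /z/, a sibilant → -hu → *ufebezhu*.
Since the final sound of *heh* is /h/ (a non-sibilant consonant), it takes -i, giving *hehi*.
*gurvi* — final sound /i/ (a vowel) → -av → *gurviav*.

ufebezhu, hehi, gurviav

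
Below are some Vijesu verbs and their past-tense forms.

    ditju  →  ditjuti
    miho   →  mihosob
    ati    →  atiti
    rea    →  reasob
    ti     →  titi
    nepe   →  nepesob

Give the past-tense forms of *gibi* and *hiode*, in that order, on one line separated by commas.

Looking at the last vowel of each stem: -ti when the last vowel of the stem is a high vowel (*ditju*, *ati*, *ti*); -sob when the last vowel of the stem is a non-high vowel (*miho*, *rea*, *nepe*).
Since the last vowel of *gibi* is /i/ (a high vowel), it takes -ti, giving *gibiti*.
*hiode* — last vowel /e/ (a non-high vowel) → -sob → *hiodesob*.

gibiti, hiodesob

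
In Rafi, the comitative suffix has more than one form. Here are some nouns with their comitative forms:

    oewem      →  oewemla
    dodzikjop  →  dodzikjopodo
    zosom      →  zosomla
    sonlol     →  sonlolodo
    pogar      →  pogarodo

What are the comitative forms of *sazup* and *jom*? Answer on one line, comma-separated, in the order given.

The alternation tracks the final consonant of the stem — -la when the stem ends in a nasal (*oewem*, *zosom*); -odo when the stem ends in a non-nasal consonant (*dodzikjop*, *sonlol*, *pogar*).
Since the final consonant of *sazup* is /p/ (non-nasal), it takes -odo, giving *sazupodo*.
The final consonant of *jom* is /m/, which is a nasal, so the suffix is -la, giving *jomla*.

sazupodo, jomla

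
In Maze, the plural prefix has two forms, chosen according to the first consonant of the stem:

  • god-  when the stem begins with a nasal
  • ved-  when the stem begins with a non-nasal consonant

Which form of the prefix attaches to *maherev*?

*maherev*: first consonant = /m/, a nasal → god-.

god-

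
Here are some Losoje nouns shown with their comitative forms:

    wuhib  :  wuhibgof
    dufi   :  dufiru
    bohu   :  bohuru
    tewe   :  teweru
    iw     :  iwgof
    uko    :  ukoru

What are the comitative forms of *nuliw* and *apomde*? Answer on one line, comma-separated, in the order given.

The alternation tracks the final sound of the stem — -gof when the stem ends in a consonant (*wuhib*, *iw*); -ru when the stem ends in a vowel (*dufi*, *bohu*, *tewe*, *uko*).
Since the final sound of *nuliw* is /w/ (a consonant), it takes -gof, giving *nuliwgof*.
*apomde* — final sound /e/ (a vowel) → -ru → *apomderu*.

nuliwgof, apomderu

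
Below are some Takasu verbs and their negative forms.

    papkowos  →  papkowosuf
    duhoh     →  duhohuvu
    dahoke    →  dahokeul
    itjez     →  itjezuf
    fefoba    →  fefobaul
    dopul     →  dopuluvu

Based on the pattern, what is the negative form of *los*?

losuf

The suffix is conditioned by the final sound: -uf when the stem ends in a sibilant (*papkowos*, *itjez*); -uvu when the stem ends in a non-sibilant consonant (*duhoh*, *dopul*); -ul when the stem ends in a vowel (*dahoke*, *fefoba*).
Since the final sound of *los* is /s/ (a sibilant), it takes -uf, giving *losuf*.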